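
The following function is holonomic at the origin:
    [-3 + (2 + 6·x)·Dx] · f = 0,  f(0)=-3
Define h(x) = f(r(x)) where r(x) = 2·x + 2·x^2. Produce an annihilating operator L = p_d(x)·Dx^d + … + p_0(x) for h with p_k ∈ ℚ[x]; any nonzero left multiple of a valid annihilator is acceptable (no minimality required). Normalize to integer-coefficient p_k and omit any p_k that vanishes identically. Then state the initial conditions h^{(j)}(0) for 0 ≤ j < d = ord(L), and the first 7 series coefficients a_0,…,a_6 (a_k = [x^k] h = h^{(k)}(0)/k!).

L = (-3 - 6·x) + (1 + 6·x + 6·x^2)·Dx  (order 1).
h: a_k = -3, -9, 9/2, -27/2, 351/8, -1215/8, 8829/16, …
ICs: h(0) = -3.

f: a_k = -3, -9/2, 27/8, -81/16, 1215/128, -5103/256, 45927/1024, …
L₀ from L_f via x↦r, Dx↦r'^{-1}Dx.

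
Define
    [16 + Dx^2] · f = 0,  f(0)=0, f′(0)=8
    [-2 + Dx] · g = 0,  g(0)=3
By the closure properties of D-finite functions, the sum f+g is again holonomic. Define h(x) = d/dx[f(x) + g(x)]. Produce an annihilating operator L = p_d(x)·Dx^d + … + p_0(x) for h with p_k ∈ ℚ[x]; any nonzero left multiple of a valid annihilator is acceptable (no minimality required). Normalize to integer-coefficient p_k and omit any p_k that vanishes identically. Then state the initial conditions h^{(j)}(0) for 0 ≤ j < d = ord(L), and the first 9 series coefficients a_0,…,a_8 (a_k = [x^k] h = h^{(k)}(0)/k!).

f: a_k = 0, 8, 0, -64/3, 0, 256/15, 0, -2048/315, 0, …
g: a_k = 3, 6, 6, 4, 2, 4/5, 4/15, 8/105, 2/105, …
Sum ⇒ L₀ = lclm(L_f,L_g) in ℚ(x)⟨Dx⟩.
Derive L from L₀ (diff closure).
L = 32 - 16·Dx + 2·Dx^2 - Dx^3  (order 3).
h: a_k = 14, 12, -52, 8, 268/3, 8/5, -2024/45, 16/105, 4108/315, …
ICs: h(0) = 14, h′(0) = 12, h′′(0) = -104.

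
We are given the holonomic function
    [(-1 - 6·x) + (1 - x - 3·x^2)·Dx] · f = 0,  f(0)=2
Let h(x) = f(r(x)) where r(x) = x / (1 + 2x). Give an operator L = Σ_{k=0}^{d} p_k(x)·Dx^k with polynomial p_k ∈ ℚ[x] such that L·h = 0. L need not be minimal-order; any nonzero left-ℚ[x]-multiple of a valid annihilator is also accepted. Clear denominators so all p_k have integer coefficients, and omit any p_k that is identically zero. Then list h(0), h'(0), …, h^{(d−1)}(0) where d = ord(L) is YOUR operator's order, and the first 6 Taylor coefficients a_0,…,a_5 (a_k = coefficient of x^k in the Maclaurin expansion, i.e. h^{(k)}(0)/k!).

L = (1 + 8·x) + (-1 - 5·x - 5·x^2 + 2·x^3)·Dx  (order 1).
h: a_k = 2, 2, 4, -10, 34, -112, …
ICs: h(0) = 2.

f: a_k = 2, 2, 8, 14, 38, 80, …
Substitute x→r, Dx→(1/r')Dx; clear ⇒ L₀.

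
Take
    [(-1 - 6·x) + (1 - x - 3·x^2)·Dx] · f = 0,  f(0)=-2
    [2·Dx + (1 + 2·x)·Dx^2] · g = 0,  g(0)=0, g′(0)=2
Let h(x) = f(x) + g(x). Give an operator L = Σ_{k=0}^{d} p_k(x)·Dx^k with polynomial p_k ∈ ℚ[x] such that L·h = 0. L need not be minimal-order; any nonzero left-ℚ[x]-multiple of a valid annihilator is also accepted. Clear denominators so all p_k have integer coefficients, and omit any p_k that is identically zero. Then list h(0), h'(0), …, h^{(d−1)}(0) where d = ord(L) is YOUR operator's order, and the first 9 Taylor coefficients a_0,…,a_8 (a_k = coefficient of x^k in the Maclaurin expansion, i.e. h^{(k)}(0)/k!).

L = (74 + 412·x + 948·x^2 + 864·x^3 + 648·x^4)·Dx + (17 + 212·x + 890·x^2 + 1644·x^3 + 1764·x^4 + 1080·x^5)·Dx^2 + (-5 - 27·x - 33·x^2 + 68·x^3 + 276·x^4 + 396·x^5 + 216·x^6)·Dx^3  (order 3).
h: a_k = -2, 0, -10, -34/3, -42, -368/5, -614/3, -2910/7, -1048, …
ICs: h(0) = -2, h′(0) = 0, h′′(0) = -20.

f: a_k = -2, -2, -8, -14, -38, -80, -194, -434, -1016, …
g: a_k = 0, 2, -2, 8/3, -4, 32/5, -32/3, 128/7, -32, …
Sum ⇒ L₀ = lclm(L_f,L_g) in ℚ(x)⟨Dx⟩.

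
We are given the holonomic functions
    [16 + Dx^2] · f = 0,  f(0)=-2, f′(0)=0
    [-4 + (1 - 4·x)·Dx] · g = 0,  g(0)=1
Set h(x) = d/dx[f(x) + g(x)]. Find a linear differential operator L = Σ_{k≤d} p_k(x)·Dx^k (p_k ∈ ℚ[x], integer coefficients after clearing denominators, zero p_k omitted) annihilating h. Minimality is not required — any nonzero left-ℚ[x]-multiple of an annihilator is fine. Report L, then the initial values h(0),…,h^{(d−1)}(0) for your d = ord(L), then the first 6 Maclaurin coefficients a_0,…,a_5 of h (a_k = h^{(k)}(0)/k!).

f: a_k = -2, 0, 16, 0, -64/3, 0, …
g: a_k = 1, 4, 16, 64, 256, 1024, …
L₀ := lclm(L_f,L_g); ord L₀ ≤ 2+1.
h=h₀': d/dx-closure on L₀ ⇒ L.
L = (1664 - 1024·x + 2048·x^2) + (-112 + 576·x - 768·x^2 + 1024·x^3)·Dx + (104 - 64·x + 128·x^2)·Dx^2 + (-7 + 36·x - 48·x^2 + 64·x^3)·Dx^3  (order 3).
h: a_k = 4, 64, 192, 2816/3, 5120, 369664/15, …
ICs: h(0) = 4, h′(0) = 64, h′′(0) = 384.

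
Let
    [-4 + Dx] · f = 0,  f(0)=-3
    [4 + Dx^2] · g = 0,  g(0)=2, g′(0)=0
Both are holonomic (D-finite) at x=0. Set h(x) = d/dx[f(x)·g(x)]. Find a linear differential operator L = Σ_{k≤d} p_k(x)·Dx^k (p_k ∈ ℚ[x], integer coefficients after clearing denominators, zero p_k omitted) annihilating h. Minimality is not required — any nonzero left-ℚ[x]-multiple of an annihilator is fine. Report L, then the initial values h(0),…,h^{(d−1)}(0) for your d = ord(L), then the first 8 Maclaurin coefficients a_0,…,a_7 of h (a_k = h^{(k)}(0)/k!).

f: a_k = -3, -12, -24, -32, -32, -128/5, -256/15, -1024/105, …
g: a_k = 2, 0, -4, 0, 4/3, 0, -8/45, 0, …
Product ⇒ symmetric product L₀, ord ≤ 2.
Differentiate: ansatz ord ≤ ord L₀ ⇒ L.
L = 20 - 8·Dx + Dx^2  (order 2).
h: a_k = -24, -72, -48, 112, 304, 1872/5, 4448/15, 16864/105, …
ICs: h(0) = -24, h′(0) = -72.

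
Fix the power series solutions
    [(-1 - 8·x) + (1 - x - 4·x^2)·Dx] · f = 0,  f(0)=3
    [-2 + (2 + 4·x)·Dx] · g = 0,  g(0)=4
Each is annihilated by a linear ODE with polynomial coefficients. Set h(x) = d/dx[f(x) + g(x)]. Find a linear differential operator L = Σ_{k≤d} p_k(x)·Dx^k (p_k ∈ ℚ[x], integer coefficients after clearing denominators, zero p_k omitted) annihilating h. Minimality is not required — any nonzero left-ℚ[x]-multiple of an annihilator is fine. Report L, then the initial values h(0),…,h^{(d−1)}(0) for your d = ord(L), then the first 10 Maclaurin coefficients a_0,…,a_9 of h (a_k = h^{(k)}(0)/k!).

f: a_k = 3, 3, 15, 27, 87, 195, 543, 1323, 3495, 8787, …
g: a_k = 4, 4, -2, 2, -5/2, 7/2, -21/4, 33/4, -429/32, 715/32, …
f+g: L₀ = lclm(L_f,L_g), ord ≤ 1+1.
h₀' ⇒ L via d/dx closure of L₀.
L = (-84 - 630·x - 1632·x^2 - 2112·x^3 - 1920·x^4) + (-51 - 678·x - 2781·x^2 - 5904·x^3 - 8208·x^4 - 5760·x^5)·Dx + (11 + 62·x + 117·x^2 - 102·x^3 - 1040·x^4 - 2016·x^5 - 1280·x^6)·Dx^2  (order 2).
h: a_k = 7, 26, 87, 338, 1985/2, 6453/2, 37275/4, 111411/4, 2537091/32, 7273285/32, …
ICs: h(0) = 7, h′(0) = 26.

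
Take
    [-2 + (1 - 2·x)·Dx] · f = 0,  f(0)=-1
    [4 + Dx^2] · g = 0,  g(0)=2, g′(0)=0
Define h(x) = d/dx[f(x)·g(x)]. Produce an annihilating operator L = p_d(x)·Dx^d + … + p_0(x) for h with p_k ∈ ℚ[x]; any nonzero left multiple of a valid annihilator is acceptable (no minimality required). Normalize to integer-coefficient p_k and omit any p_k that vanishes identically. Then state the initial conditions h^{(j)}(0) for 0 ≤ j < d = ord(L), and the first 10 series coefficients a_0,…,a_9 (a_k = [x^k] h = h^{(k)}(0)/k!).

L = (-4 - 16·x + 16·x^2) + (-4 + 8·x)·Dx + (1 - 4·x + 4·x^2)·Dx^2  (order 2).
h: a_k = -4, -8, -24, -208/3, -520/3, -6224/15, -43568/45, -139424/63, -34856/7, -31370384/2835, …
ICs: h(0) = -4, h′(0) = -8.

f: a_k = -1, -2, -4, -8, -16, -32, -64, -128, -256, -512, …
g: a_k = 2, 0, -4, 0, 4/3, 0, -8/45, 0, 4/315, 0, …
h₀=f·g: eliminate ⇒ L₀, order ≤ 1·2.
h₀' ⇒ L via d/dx closure of L₀.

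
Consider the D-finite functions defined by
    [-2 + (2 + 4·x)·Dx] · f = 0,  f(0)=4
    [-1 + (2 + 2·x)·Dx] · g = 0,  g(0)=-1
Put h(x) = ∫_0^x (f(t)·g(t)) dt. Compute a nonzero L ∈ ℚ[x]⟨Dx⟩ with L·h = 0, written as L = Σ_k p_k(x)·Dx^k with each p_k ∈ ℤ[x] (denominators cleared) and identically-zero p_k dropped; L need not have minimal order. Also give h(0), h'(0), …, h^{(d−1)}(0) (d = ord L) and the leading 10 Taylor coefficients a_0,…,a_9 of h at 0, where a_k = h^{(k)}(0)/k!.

L = (-3 - 4·x)·Dx + (2 + 6·x + 4·x^2)·Dx^2  (order 2).
h: a_k = 0, -4, -3, 1/6, -3/16, 37/160, -39/128, 757/1792, -2499/4096, 67181/73728, …
ICs: h(0) = 0, h′(0) = -4.

f: a_k = 4, 4, -2, 2, -5/2, 7/2, -21/4, 33/4, -429/32, 715/32, …
g: a_k = -1, -1/2, 1/8, -1/16, 5/128, -7/256, 21/1024, -33/2048, 429/32768, -715/65536, …
Product ⇒ symmetric product L₀, ord ≤ 1.
h=∫h₀ ⇒ L = L₀·Dx.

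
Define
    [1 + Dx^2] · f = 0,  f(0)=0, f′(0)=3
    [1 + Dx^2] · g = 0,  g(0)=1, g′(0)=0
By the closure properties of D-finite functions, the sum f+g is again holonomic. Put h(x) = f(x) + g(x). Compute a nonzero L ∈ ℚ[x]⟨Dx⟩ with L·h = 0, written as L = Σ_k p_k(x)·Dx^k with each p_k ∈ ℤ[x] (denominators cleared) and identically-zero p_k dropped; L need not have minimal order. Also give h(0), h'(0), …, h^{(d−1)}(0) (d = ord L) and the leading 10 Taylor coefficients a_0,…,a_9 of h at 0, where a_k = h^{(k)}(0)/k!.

f: a_k = 0, 3, 0, -1/2, 0, 1/40, 0, -1/1680, 0, 1/120960, …
g: a_k = 1, 0, -1/2, 0, 1/24, 0, -1/720, 0, 1/40320, 0, …
f+g: L₀ = lclm(L_f,L_g), ord ≤ 2+2.
L = 1 + Dx^2  (order 2).
h: a_k = 1, 3, -1/2, -1/2, 1/24, 1/40, -1/720, -1/1680, 1/40320, 1/120960, …
ICs: h(0) = 1, h′(0) = 3.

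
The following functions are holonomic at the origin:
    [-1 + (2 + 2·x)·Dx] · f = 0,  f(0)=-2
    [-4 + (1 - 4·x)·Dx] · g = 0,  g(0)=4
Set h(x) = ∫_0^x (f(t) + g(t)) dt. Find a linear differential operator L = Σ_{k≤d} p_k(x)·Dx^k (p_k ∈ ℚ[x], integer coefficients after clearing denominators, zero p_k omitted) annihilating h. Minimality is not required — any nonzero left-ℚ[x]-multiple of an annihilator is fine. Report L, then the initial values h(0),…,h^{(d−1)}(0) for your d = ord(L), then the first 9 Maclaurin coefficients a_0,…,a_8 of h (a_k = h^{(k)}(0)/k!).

L = (68 + 48·x)·Dx + (-129 - 248·x - 144·x^2)·Dx^2 + (14 - 18·x - 128·x^2 - 96·x^3)·Dx^3  (order 3).
h: a_k = 0, 2, 15/2, 257/12, 2047/32, 65541/320, 524281/768, 8388629/3584, 67108831/8192, …
ICs: h(0) = 0, h′(0) = 2, h′′(0) = 15.

f: a_k = -2, -1, 1/4, -1/8, 5/64, -7/128, 21/512, -33/1024, 429/16384, …
g: a_k = 4, 16, 64, 256, 1024, 4096, 16384, 65536, 262144, …
Weyl lclm of L_f,L_g ⇒ L₀ (ord ≤ 2).
h=∫₀ˣh₀: take L = L₀·Dx.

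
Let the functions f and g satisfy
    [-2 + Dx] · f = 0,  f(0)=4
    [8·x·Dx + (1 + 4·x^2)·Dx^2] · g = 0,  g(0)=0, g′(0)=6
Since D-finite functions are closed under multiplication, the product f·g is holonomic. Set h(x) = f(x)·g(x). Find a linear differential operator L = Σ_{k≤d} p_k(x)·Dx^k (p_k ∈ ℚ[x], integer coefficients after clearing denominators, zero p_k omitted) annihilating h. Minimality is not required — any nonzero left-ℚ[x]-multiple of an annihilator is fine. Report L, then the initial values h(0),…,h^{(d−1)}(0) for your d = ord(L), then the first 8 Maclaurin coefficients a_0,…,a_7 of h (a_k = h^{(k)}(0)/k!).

f: a_k = 4, 8, 8, 16/3, 8/3, 16/15, 16/45, 32/315, …
g: a_k = 0, 6, 0, -8, 0, 96/5, 0, -384/7, …
Product ⇒ symmetric product L₀, ord ≤ 2.
L = (4 - 16·x + 16·x^2) + (-4 + 8·x - 16·x^2)·Dx + (1 + 4·x^2)·Dx^2  (order 2).
h: a_k = 0, 24, 48, 16, -32, 144/5, 352/3, -2976/35, …
ICs: h(0) = 0, h′(0) = 24.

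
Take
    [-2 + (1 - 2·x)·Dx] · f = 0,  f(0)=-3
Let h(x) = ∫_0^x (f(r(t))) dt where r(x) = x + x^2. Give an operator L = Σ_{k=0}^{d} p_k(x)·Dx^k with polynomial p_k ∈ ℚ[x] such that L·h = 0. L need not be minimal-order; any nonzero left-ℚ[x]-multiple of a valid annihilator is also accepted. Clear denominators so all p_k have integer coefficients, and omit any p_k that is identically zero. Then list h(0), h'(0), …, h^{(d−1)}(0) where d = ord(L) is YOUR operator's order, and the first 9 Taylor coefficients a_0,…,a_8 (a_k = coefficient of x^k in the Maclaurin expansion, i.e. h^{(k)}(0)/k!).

L = (2 + 4·x)·Dx + (-1 + 2·x + 2·x^2)·Dx^2  (order 2).
h: a_k = 0, -3, -3, -6, -12, -132/5, -60, -984/7, -336, …
ICs: h(0) = 0, h′(0) = -3.

f: a_k = -3, -6, -12, -24, -48, -96, -192, -384, -768, …
L₀ from L_f via x↦r, Dx↦r'^{-1}Dx.
h=∫₀ˣh₀: take L = L₀·Dx.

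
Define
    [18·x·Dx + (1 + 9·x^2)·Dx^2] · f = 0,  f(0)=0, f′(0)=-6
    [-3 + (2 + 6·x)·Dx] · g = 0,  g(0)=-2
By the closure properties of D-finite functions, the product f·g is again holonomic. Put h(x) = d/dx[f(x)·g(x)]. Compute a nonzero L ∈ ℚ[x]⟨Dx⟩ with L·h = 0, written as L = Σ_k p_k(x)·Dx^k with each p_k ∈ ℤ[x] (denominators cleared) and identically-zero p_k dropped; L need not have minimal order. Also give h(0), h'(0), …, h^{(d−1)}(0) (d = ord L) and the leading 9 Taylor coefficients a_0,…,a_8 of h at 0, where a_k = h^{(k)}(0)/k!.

L = (15 + 360·x + 54·x^2 - 1944·x^3 - 729·x^4) + (28 + 252·x + 648·x^2 - 1512·x^3 - 6804·x^4 - 2916·x^5)·Dx + (4 + 8·x - 36·x^2 - 144·x^3 - 756·x^4 - 1944·x^5 - 972·x^6)·Dx^2  (order 2).
h: a_k = 12, 36, -297/2, -135, 31509/32, 298161/160, -13743837/1280, -24422229/2240, 4668748551/57344, …
ICs: h(0) = 12, h′(0) = 36.

f: a_k = 0, -6, 0, 18, 0, -486/5, 0, 4374/7, 0, …
g: a_k = -2, -3, 9/4, -27/8, 405/64, -1701/128, 15309/512, -72171/1024, 2814669/16384, …
Product ⇒ symmetric product L₀, ord ≤ 2.
Derive L from L₀ (diff closure).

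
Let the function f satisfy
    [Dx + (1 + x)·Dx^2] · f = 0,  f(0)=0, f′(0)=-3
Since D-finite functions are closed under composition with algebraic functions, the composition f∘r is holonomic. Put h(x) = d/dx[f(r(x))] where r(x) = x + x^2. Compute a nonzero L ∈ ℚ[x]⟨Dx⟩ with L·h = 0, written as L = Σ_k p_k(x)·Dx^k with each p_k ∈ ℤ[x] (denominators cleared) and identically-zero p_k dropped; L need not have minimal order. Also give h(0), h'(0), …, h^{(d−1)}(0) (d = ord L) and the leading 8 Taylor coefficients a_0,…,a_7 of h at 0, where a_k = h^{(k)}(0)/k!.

L = (-1 + 2·x + 2·x^2) + (1 + 3·x + 3·x^2 + 2·x^3)·Dx  (order 1).
h: a_k = -3, -3, 6, -3, -3, 6, -3, -3, …
ICs: h(0) = -3.

f: a_k = 0, -3, 3/2, -1, 3/4, -3/5, 1/2, -3/7, …
L₀ from L_f via x↦r, Dx↦r'^{-1}Dx.
Derive L from L₀ (diff closure).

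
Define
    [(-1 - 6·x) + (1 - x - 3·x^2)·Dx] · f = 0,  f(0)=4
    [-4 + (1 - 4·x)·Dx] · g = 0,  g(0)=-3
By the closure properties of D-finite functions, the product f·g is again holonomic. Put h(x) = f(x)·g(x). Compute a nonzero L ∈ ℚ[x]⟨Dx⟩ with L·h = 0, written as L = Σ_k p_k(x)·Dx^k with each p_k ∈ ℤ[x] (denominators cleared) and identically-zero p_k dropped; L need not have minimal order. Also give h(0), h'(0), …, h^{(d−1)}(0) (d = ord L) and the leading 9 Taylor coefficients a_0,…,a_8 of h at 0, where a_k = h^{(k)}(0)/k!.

L = (-5 + 2·x + 36·x^2) + (1 - 5·x + x^2 + 12·x^3)·Dx  (order 1).
h: a_k = -12, -60, -288, -1236, -5172, -21168, -85836, -345948, -1389888, …
ICs: h(0) = -12.

f: a_k = 4, 4, 16, 28, 76, 160, 388, 868, 2032, …
g: a_k = -3, -12, -48, -192, -768, -3072, -12288, -49152, -196608, …
Sym-product of L_f,L_g gives L₀ (≤ ord 1).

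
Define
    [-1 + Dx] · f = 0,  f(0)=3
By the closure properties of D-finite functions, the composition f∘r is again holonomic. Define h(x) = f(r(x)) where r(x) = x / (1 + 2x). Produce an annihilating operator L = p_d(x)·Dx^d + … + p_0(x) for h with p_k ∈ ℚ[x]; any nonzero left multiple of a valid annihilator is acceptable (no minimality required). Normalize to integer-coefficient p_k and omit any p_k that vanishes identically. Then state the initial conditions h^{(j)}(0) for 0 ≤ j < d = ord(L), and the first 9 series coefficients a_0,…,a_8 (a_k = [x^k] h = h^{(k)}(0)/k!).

L = -1 + (1 + 4·x + 4·x^2)·Dx  (order 1).
h: a_k = 3, 3, -9/2, 13/2, -71/8, 441/40, -2699/240, 9157/1680, 68731/4480, …
ICs: h(0) = 3.

f: a_k = 3, 3, 3/2, 1/2, 1/8, 1/40, 1/240, 1/1680, 1/13440, …
Change of var in L_f (x↦r) gives L₀.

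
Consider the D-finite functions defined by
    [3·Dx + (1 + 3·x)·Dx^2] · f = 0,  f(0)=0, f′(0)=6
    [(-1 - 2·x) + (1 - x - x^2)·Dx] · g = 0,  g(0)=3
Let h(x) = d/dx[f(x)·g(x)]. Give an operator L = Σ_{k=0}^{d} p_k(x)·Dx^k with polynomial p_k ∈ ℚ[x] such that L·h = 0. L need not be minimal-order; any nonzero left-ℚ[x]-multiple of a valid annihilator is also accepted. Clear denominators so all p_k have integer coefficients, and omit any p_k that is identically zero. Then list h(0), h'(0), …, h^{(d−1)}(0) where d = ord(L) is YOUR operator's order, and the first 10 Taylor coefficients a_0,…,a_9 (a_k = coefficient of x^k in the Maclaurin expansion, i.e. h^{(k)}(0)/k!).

f: a_k = 0, 6, -9, 18, -81/2, 486/5, -243, 4374/7, -6561/4, 4374, …
g: a_k = 3, 3, 6, 9, 15, 24, 39, 63, 102, 165, …
Product ⇒ symmetric product L₀, ord ≤ 2.
Derive L from L₀ (diff closure).
L = (102 + 270·x + 324·x^2) + (-3 + 93·x + 324·x^2 + 252·x^3)·Dx + (-5 - 22·x - 4·x^2 + 63·x^3 + 36·x^4)·Dx^2  (order 2).
h: a_k = 18, -18, 189, -270, 2871/2, -15282/5, 115659/10, -1057806/35, 2771091/28, -1974762/7, …
ICs: h(0) = 18, h′(0) = -18.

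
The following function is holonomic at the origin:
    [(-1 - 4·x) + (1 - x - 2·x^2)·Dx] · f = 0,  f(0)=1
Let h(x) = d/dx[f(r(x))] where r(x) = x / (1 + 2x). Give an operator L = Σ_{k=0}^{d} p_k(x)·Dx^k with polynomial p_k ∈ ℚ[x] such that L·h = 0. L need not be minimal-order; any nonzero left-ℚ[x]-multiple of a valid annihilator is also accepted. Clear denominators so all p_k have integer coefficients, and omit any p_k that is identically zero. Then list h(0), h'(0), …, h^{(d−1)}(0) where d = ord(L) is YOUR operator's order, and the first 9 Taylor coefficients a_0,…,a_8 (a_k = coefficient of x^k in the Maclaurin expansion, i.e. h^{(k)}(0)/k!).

f: a_k = 1, 1, 3, 5, 11, 21, 43, 85, 171, …
h₀=f(r): pull back L_f along r ⇒ L₀.
h₀' ⇒ L via d/dx closure of L₀.
L = 2 + (-1 - 11·x - 36·x^2 - 36·x^3)·Dx  (order 1).
h: a_k = 1, 2, -9, 36, -135, 486, -1701, 5832, -19683, …
ICs: h(0) = 1.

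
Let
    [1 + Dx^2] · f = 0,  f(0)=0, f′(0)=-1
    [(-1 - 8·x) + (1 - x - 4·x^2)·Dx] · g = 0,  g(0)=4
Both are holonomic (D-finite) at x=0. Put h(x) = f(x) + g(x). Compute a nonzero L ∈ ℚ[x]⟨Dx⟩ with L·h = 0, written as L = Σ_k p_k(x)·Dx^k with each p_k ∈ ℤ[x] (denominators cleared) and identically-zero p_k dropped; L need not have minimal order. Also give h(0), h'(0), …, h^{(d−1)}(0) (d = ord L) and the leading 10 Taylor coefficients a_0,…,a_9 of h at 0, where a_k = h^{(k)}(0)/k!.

f: a_k = 0, -1, 0, 1/6, 0, -1/120, 0, 1/5040, 0, -1/362880, …
g: a_k = 4, 4, 20, 36, 116, 260, 724, 1764, 4660, 11716, …
h₀=f+g: left-lcm gives L₀, ord ≤ 3.
L = (-55 - 486·x - 553·x^2 - 1488·x^3 - 80·x^4 - 128·x^5) + (11 + 11·x + 23·x^2 - 169·x^3 - 348·x^4 - 48·x^5 - 64·x^6)·Dx + (-55 - 486·x - 553·x^2 - 1488·x^3 - 80·x^4 - 128·x^5)·Dx^2 + (11 + 11·x + 23·x^2 - 169·x^3 - 348·x^4 - 48·x^5 - 64·x^6)·Dx^3  (order 3).
h: a_k = 4, 3, 20, 217/6, 116, 31199/120, 724, 8890561/5040, 4660, 4251502079/362880, …
ICs: h(0) = 4, h′(0) = 3, h′′(0) = 40.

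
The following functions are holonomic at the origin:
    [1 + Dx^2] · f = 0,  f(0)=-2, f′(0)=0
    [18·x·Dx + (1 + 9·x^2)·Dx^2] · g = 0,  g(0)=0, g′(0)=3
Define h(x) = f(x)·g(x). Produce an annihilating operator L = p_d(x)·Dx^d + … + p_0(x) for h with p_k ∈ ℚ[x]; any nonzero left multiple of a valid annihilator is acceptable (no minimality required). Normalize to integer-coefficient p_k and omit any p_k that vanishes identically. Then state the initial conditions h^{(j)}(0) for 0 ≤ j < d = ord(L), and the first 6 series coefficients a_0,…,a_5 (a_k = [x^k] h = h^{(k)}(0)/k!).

L = (370 + 9594·x^2 + 4131·x^4 + 2916·x^6 + 6561·x^8) + (684·x + 6804·x^3 + 8748·x^5 + 26244·x^7)·Dx + (380 + 9792·x^2 + 5346·x^4 + 5832·x^6 + 13122·x^8)·Dx^2 + (684·x + 6804·x^3 + 8748·x^5 + 26244·x^7)·Dx^3 + (10 + 198·x^2 + 1215·x^4 + 2916·x^6 + 6561·x^8)·Dx^4  (order 4).
h: a_k = 0, -6, 0, 21, 0, -2129/20, …
ICs: h(0) = 0, h′(0) = -6, h′′(0) = 0, h′′′(0) = 126.

f: a_k = -2, 0, 1, 0, -1/12, 0, …
g: a_k = 0, 3, 0, -9, 0, 243/5, …
L₀ := L_f ⊗_s L_g (sym. prod.), ord ≤ 4.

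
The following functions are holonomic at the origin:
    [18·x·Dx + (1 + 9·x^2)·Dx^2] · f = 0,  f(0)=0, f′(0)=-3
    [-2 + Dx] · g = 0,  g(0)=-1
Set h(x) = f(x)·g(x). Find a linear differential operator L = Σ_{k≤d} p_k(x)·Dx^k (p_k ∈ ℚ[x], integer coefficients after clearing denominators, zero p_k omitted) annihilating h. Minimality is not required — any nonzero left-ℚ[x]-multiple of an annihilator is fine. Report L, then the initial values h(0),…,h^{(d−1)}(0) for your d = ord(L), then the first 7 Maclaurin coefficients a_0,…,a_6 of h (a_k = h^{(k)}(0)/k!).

f: a_k = 0, -3, 0, 9, 0, -243/5, 0, …
g: a_k = -1, -2, -2, -4/3, -2/3, -4/15, -4/45, …
f·g: L₀ = L_f ⊗_s L_g, ord ≤ 2·1.
L = (4 - 36·x + 36·x^2) + (-4 + 18·x - 36·x^2)·Dx + (1 + 9·x^2)·Dx^2  (order 2).
h: a_k = 0, 3, 6, -3, -14, 163/5, 86, …
ICs: h(0) = 0, h′(0) = 3.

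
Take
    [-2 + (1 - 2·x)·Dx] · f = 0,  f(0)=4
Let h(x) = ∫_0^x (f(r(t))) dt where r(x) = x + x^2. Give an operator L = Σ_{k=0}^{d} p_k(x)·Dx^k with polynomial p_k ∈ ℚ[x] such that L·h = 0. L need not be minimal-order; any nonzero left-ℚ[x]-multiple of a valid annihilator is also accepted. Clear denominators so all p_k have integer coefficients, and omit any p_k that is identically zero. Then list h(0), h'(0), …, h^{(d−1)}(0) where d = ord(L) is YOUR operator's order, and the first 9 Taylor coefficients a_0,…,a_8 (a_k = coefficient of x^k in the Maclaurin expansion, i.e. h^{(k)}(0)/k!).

L = (2 + 4·x)·Dx + (-1 + 2·x + 2·x^2)·Dx^2  (order 2).
h: a_k = 0, 4, 4, 8, 16, 176/5, 80, 1312/7, 448, …
ICs: h(0) = 0, h′(0) = 4.

f: a_k = 4, 8, 16, 32, 64, 128, 256, 512, 1024, …
Change of var in L_f (x↦r) gives L₀.
∫: right-multiply L₀ by Dx.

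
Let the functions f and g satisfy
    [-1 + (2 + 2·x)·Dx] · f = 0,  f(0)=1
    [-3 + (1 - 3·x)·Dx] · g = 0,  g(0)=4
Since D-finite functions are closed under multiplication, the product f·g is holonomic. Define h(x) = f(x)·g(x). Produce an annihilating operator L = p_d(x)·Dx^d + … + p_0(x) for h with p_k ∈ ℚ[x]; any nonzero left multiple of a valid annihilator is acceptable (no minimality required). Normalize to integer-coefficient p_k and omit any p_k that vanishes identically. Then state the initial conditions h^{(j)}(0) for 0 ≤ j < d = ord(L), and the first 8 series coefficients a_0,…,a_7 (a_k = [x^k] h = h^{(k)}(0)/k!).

L = (7 + 3·x) + (-2 + 4·x + 6·x^2)·Dx  (order 1).
h: a_k = 4, 14, 83/2, 499/4, 11971/32, 71833/64, 861975/256, 5171883/512, …
ICs: h(0) = 4.

f: a_k = 1, 1/2, -1/8, 1/16, -5/128, 7/256, -21/1024, 33/2048, …
g: a_k = 4, 12, 36, 108, 324, 972, 2916, 8748, …
L₀ := L_f ⊗_s L_g (sym. prod.), ord ≤ 1.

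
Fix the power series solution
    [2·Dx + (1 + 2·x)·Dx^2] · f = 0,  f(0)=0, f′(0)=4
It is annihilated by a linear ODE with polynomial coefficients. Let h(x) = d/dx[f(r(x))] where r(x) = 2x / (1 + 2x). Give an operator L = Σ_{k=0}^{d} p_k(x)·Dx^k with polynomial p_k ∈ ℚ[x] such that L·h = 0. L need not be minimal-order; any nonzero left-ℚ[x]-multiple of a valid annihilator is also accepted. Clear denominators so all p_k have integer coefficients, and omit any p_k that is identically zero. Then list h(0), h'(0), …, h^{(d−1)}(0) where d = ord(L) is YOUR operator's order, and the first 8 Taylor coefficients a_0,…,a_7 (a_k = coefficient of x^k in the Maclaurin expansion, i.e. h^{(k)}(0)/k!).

L = (8 + 24·x) + (1 + 8·x + 12·x^2)·Dx  (order 1).
h: a_k = 8, -64, 416, -2560, 15488, -93184, 559616, -3358720, …
ICs: h(0) = 8.

f: a_k = 0, 4, -4, 16/3, -8, 64/5, -64/3, 256/7, …
h₀=f(r): pull back L_f along r ⇒ L₀.
Derive L from L₀ (diff closure).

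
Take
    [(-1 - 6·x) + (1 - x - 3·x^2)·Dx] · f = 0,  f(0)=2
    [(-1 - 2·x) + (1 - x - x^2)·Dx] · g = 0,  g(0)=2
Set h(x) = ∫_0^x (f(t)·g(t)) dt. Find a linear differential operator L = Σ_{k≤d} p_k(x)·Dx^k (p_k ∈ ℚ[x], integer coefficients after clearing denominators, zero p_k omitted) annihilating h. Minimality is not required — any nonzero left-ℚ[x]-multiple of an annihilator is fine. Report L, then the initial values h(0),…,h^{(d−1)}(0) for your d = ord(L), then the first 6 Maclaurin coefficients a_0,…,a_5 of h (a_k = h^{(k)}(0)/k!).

L = (-2 - 6·x + 12·x^2 + 12·x^3)·Dx + (1 - 2·x - 3·x^2 + 4·x^3 + 3·x^4)·Dx^2  (order 2).
h: a_k = 0, 4, 4, 28/3, 16, 168/5, …
ICs: h(0) = 0, h′(0) = 4.

f: a_k = 2, 2, 8, 14, 38, 80, …
g: a_k = 2, 2, 4, 6, 10, 16, …
Product ⇒ symmetric product L₀, ord ≤ 1.
∫: right-multiply L₀ by Dx.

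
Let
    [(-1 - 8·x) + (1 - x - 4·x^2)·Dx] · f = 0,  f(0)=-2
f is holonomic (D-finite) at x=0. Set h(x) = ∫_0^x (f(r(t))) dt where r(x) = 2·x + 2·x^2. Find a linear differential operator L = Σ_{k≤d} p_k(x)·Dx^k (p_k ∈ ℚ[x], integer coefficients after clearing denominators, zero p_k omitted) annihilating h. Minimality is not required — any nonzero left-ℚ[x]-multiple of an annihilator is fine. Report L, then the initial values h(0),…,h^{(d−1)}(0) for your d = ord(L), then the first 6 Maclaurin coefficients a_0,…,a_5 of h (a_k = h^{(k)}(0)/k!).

L = (2 + 36·x + 96·x^2 + 64·x^3)·Dx + (-1 + 2·x + 18·x^2 + 32·x^3 + 16·x^4)·Dx^2  (order 2).
h: a_k = 0, -2, -2, -44/3, -56, -280, …
ICs: h(0) = 0, h′(0) = -2.

f: a_k = -2, -2, -10, -18, -58, -130, …
L₀ from L_f via x↦r, Dx↦r'^{-1}Dx.
∫: right-multiply L₀ by Dx.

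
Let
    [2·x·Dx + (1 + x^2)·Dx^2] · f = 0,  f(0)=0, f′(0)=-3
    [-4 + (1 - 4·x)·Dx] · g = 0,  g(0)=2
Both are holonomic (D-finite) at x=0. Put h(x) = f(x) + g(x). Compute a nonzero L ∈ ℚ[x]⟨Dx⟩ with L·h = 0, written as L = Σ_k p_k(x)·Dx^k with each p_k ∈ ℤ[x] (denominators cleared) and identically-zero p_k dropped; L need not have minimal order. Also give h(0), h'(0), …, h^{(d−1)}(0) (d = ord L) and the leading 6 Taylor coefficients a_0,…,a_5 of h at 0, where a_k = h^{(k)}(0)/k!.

L = (8 - 128·x - 24·x^2)·Dx + (-49 + 8·x - 109·x^2 - 24·x^3)·Dx^2 + (4 - 15·x - 15·x^3 - 4·x^4)·Dx^3  (order 3).
h: a_k = 2, 5, 32, 129, 512, 10237/5, …
ICs: h(0) = 2, h′(0) = 5, h′′(0) = 64.

f: a_k = 0, -3, 0, 1, 0, -3/5, …
g: a_k = 2, 8, 32, 128, 512, 2048, …
f+g: L₀ = lclm(L_f,L_g), ord ≤ 2+1.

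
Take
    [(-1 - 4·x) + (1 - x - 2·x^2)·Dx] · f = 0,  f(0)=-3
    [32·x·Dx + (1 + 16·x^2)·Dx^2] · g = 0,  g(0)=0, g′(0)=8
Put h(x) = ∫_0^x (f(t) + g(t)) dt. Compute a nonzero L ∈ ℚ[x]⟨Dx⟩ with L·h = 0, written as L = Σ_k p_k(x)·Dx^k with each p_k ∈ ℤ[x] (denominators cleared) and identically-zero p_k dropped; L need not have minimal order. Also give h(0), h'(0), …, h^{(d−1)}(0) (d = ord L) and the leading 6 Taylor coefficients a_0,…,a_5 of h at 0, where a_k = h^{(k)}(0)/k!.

L = (-96 + 384·x + 6912·x^2 + 15360·x^3 + 40704·x^4 + 12288·x^6)·Dx^2 + (31 + 104·x - 392·x^2 + 736·x^3 + 14912·x^4 + 27904·x^5 + 3072·x^6 + 12288·x^7)·Dx^3 + (-3 - 19·x - 128·x^2 - 152·x^3 - 1128·x^4 + 2496·x^5 + 2560·x^6 + 1024·x^7 + 2048·x^8)·Dx^4  (order 4).
h: a_k = 0, -3, 5/2, -3, -173/12, -33/5, …
ICs: h(0) = 0, h′(0) = -3, h′′(0) = 5, h′′′(0) = -18.

f: a_k = -3, -3, -9, -15, -33, -63, …
g: a_k = 0, 8, 0, -128/3, 0, 2048/5, …
L₀ := lclm(L_f,L_g); ord L₀ ≤ 1+2.
h=∫₀ˣh₀: take L = L₀·Dx.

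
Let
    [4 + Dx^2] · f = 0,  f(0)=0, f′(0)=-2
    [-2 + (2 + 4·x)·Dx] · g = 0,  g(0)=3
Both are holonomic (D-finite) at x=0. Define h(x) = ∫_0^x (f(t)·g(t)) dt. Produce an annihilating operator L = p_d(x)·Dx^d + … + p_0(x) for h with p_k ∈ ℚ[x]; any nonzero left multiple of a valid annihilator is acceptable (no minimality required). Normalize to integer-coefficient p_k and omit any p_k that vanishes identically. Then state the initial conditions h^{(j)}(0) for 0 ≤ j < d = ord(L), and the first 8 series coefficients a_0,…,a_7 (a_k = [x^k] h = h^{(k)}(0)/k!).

f: a_k = 0, -2, 0, 4/3, 0, -4/15, 0, 8/315, …
g: a_k = 3, 3, -3/2, 3/2, -15/8, 21/8, -63/16, 99/16, …
h₀=f·g: eliminate ⇒ L₀, order ≤ 2·1.
h=∫₀ˣh₀: take L = L₀·Dx.
L = (7 + 16·x + 16·x^2)·Dx + (-2 - 4·x)·Dx^2 + (1 + 4·x + 4·x^2)·Dx^3  (order 3).
h: a_k = 0, 0, -3, -2, 7/4, 1/5, 19/120, -81/140, …
ICs: h(0) = 0, h′(0) = 0, h′′(0) = -6.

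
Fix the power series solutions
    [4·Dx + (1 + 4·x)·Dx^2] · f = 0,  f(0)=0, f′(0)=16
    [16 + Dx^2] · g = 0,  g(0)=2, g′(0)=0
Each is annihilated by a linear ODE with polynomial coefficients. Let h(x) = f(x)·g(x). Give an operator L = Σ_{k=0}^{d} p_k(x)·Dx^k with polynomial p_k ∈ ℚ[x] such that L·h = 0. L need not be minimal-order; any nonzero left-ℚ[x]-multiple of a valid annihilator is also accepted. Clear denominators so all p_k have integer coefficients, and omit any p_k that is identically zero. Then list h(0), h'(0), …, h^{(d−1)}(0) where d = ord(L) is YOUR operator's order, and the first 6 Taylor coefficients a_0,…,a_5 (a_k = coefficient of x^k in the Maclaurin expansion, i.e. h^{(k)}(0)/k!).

L = (-768 + 6144·x + 77824·x^2 + 262144·x^3 + 262144·x^4) + (256 + 5120·x + 24576·x^2 + 32768·x^3)·Dx + (1280·x + 10752·x^2 + 32768·x^3 + 32768·x^4)·Dx^2 + (16 + 320·x + 1536·x^2 + 2048·x^3)·Dx^3 + (3 + 56·x + 368·x^2 + 1024·x^3 + 1024·x^4)·Dx^4  (order 4).
h: a_k = 0, 32, -64, -256/3, 0, 3072/5, …
ICs: h(0) = 0, h′(0) = 32, h′′(0) = -128, h′′′(0) = -512.

f: a_k = 0, 16, -32, 256/3, -256, 4096/5, …
g: a_k = 2, 0, -16, 0, 64/3, 0, …
h₀=f·g: eliminate ⇒ L₀, order ≤ 2·2.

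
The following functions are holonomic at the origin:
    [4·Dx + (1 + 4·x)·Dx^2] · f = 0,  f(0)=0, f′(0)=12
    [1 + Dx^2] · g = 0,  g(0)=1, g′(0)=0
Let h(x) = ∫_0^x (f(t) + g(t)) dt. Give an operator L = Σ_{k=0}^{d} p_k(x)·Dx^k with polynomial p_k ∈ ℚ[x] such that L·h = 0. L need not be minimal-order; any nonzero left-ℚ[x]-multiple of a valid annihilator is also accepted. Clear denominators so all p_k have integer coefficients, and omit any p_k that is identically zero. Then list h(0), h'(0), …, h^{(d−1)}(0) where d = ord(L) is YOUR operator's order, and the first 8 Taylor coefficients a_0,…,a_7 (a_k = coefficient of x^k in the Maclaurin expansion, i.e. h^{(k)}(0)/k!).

L = (388 + 32·x + 64·x^2)·Dx^2 + (33 + 140·x + 48·x^2 + 64·x^3)·Dx^3 + (388 + 32·x + 64·x^2)·Dx^4 + (33 + 140·x + 48·x^2 + 64·x^3)·Dx^5  (order 5).
h: a_k = 0, 1, 6, -49/6, 16, -4607/120, 512/5, -1474561/5040, …
ICs: h(0) = 0, h′(0) = 1, h′′(0) = 12, h′′′(0) = -49, h′′′′(0) = 384.

f: a_k = 0, 12, -24, 64, -192, 3072/5, -2048, 49152/7, …
g: a_k = 1, 0, -1/2, 0, 1/24, 0, -1/720, 0, …
f+g: L₀ = lclm(L_f,L_g), ord ≤ 2+2.
∫: right-multiply L₀ by Dx.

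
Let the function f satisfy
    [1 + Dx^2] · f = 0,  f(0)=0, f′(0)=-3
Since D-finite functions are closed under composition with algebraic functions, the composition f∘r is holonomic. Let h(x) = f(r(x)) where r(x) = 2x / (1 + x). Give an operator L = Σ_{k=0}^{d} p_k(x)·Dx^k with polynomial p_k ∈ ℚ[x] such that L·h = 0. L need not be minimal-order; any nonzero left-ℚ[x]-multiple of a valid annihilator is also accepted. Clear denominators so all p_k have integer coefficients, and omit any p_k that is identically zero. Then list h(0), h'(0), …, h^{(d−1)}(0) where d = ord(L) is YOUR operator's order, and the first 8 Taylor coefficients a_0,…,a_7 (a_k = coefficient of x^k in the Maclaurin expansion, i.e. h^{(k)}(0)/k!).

f: a_k = 0, -3, 0, 1/2, 0, -1/40, 0, 1/1680, …
f∘r: x↦r, Dx↦Dx/r' in L_f ⇒ L₀.
L = 4 + (2 + 6·x + 6·x^2 + 2·x^3)·Dx + (1 + 4·x + 6·x^2 + 4·x^3 + x^4)·Dx^2  (order 2).
h: a_k = 0, -6, 6, -2, -6, 86/5, -30, 4418/105, …
ICs: h(0) = 0, h′(0) = -6.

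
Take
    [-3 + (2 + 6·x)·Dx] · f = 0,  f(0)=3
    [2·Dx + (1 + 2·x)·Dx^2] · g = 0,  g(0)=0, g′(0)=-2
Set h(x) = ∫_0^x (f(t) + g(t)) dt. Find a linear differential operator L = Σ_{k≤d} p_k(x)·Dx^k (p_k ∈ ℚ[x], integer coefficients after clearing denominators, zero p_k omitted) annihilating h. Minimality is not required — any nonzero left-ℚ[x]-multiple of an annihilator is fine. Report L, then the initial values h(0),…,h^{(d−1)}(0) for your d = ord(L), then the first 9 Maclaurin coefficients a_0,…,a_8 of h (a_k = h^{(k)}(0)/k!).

f: a_k = 3, 9/2, -27/8, 81/16, -1215/128, 5103/256, -45927/1024, 216513/2048, -8444007/32768, …
g: a_k = 0, -2, 2, -8/3, 4, -32/5, 32/3, -128/7, 32, …
L₀ := lclm(L_f,L_g); ord L₀ ≤ 1+2.
∫: right-multiply L₀ by Dx.
L = (-6 + 36·x)·Dx^2 + (5 + 84·x + 180·x^2)·Dx^3 + (2 + 22·x + 72·x^2 + 72·x^3)·Dx^4  (order 4).
h: a_k = 0, 3, 5/4, -11/24, 115/192, -703/640, 17323/7680, -105013/21504, 1253447/114688, …
ICs: h(0) = 0, h′(0) = 3, h′′(0) = 5/2, h′′′(0) = -11/4.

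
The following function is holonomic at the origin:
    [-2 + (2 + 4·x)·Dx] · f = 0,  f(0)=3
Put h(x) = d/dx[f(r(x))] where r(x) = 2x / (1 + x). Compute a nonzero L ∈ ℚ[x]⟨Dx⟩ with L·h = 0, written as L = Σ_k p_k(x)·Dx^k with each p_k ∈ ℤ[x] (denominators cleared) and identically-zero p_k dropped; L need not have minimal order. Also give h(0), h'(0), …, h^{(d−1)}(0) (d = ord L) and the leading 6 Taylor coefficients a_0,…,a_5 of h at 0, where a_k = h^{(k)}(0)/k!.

L = (-4 - 10·x) + (-1 - 6·x - 5·x^2)·Dx  (order 1).
h: a_k = 6, -24, 90, -360, 1530, -6768, …
ICs: h(0) = 6.

f: a_k = 3, 3, -3/2, 3/2, -15/8, 21/8, …
h₀=f(r): pull back L_f along r ⇒ L₀.
h₀' ⇒ L via d/dx closure of L₀.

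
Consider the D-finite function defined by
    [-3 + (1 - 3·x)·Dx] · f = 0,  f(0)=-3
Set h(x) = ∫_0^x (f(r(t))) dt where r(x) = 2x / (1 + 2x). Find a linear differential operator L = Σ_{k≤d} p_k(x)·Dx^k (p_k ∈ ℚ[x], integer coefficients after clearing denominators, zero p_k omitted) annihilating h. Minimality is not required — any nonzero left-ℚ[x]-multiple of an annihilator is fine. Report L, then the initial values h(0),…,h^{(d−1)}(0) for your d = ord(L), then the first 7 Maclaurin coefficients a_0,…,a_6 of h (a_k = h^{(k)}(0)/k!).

L = 6·Dx + (-1 + 2·x + 8·x^2)·Dx^2  (order 2).
h: a_k = 0, -3, -9, -24, -72, -1152/5, -768, …
ICs: h(0) = 0, h′(0) = -3.

f: a_k = -3, -9, -27, -81, -243, -729, -2187, …
L₀ from L_f via x↦r, Dx↦r'^{-1}Dx.
h=∫h₀ ⇒ L = L₀·Dx.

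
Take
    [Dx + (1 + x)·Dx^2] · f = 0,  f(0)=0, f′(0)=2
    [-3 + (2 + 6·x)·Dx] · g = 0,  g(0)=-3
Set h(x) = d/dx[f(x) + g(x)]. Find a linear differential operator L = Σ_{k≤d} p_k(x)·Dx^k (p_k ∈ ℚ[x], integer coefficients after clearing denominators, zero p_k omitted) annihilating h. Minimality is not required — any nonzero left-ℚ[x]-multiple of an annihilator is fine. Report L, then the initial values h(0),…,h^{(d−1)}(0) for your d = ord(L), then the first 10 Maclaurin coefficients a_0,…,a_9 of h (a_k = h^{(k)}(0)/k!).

L = (-15 + 9·x) + (-19 - 6·x + 45·x^2)·Dx + (-2 - 2·x + 18·x^2 + 18·x^3)·Dx^2  (order 2).
h: a_k = -5/2, 19/4, -211/16, 1151/32, -25003/256, 136757/512, -1511495/2048, 8435815/4096, -379849243/65536, 2152959641/131072, …
ICs: h(0) = -5/2, h′(0) = 19/4.

f: a_k = 0, 2, -1, 2/3, -1/2, 2/5, -1/3, 2/7, -1/4, 2/9, …
g: a_k = -3, -9/2, 27/8, -81/16, 1215/128, -5103/256, 45927/1024, -216513/2048, 8444007/32768, -42220035/65536, …
Sum ⇒ L₀ = lclm(L_f,L_g) in ℚ(x)⟨Dx⟩.
Derive L from L₀ (diff closure).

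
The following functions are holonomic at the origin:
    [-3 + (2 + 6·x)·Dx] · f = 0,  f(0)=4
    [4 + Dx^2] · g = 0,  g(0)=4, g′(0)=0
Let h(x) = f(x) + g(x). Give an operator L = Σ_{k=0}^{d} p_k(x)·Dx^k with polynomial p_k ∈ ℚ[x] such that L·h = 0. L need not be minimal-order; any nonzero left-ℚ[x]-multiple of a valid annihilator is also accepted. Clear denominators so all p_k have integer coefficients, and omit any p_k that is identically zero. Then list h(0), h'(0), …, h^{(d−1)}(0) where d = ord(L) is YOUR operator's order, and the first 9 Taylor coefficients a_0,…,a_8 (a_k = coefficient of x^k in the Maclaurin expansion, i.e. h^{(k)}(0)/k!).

L = (-516 - 1152·x - 1728·x^2) + (56 + 936·x + 3456·x^2 + 3456·x^3)·Dx + (-129 - 288·x - 432·x^2)·Dx^2 + (14 + 234·x + 864·x^2 + 864·x^3)·Dx^3  (order 3).
h: a_k = 8, 6, -25/2, 27/4, -959/96, 1701/64, -693001/11520, 72171/512, -886555199/2580480, …
ICs: h(0) = 8, h′(0) = 6, h′′(0) = -25.

f: a_k = 4, 6, -9/2, 27/4, -405/32, 1701/64, -15309/256, 72171/512, -2814669/8192, …
g: a_k = 4, 0, -8, 0, 8/3, 0, -16/45, 0, 8/315, …
f+g: L₀ = lclm(L_f,L_g), ord ≤ 1+2.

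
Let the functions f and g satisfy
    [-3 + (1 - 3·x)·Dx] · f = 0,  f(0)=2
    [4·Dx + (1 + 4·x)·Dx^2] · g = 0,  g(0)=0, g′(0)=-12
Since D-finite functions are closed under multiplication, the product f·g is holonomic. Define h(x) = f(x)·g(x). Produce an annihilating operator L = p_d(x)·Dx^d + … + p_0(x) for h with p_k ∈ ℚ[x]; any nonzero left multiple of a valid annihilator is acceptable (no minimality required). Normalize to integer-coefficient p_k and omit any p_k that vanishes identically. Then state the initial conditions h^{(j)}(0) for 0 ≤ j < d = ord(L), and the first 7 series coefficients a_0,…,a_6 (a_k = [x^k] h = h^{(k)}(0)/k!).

f: a_k = 2, 6, 18, 54, 162, 486, 1458, …
g: a_k = 0, -12, 24, -64, 192, -3072/5, 2048, …
Product ⇒ symmetric product L₀, ord ≤ 2.
L = 12 + (2 + 36·x)·Dx + (-1 - x + 12·x^2)·Dx^2  (order 2).
h: a_k = 0, -24, -24, -200, -216, -9384/5, -7672/5, …
ICs: h(0) = 0, h′(0) = -24.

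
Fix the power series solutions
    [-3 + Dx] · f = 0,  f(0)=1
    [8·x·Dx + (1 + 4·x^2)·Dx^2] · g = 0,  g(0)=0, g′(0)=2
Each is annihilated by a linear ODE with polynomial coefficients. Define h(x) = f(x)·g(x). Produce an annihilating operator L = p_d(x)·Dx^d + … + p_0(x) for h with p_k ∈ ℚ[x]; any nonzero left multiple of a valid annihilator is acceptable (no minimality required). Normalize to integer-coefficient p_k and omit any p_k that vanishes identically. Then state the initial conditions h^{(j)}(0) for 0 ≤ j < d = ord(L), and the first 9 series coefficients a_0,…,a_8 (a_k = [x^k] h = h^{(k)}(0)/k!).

f: a_k = 1, 3, 9/2, 9/2, 27/8, 81/40, 81/80, 243/560, 729/4480, …
g: a_k = 0, 2, 0, -8/3, 0, 32/5, 0, -128/7, 0, …
L₀ := L_f ⊗_s L_g (sym. prod.), ord ≤ 2.
L = (9 - 24·x + 36·x^2) + (-6 + 8·x - 24·x^2)·Dx + (1 + 4·x^2)·Dx^2  (order 2).
h: a_k = 0, 2, 6, 19/3, 1, 23/20, 45/4, 991/280, -1713/56, …
ICs: h(0) = 0, h′(0) = 2.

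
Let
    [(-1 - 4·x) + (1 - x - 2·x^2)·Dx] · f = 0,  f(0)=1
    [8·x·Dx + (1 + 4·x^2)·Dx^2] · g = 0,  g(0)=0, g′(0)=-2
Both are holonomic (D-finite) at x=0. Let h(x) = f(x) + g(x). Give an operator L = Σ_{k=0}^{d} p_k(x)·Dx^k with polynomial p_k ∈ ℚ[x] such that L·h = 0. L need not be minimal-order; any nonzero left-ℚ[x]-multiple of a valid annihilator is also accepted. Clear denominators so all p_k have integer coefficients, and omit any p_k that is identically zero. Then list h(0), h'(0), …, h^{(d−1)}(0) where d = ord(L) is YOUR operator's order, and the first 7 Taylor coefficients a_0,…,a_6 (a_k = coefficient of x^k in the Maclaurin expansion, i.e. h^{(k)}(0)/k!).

L = (-24 + 96·x + 864·x^2 + 1536·x^3 + 3264·x^4 + 768·x^6)·Dx + (19 + 80·x + 100·x^2 + 544·x^3 + 1424·x^4 + 2368·x^5 + 192·x^6 + 768·x^7)·Dx^2 + (-3 - 7·x - 32·x^2 + 28·x^3 - 24·x^4 + 240·x^5 + 256·x^6 + 64·x^7 + 128·x^8)·Dx^3  (order 3).
h: a_k = 1, -1, 3, 23/3, 11, 73/5, 43, …
ICs: h(0) = 1, h′(0) = -1, h′′(0) = 6.

f: a_k = 1, 1, 3, 5, 11, 21, 43, …
g: a_k = 0, -2, 0, 8/3, 0, -32/5, 0, …
h₀=f+g: left-lcm gives L₀, ord ≤ 3.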